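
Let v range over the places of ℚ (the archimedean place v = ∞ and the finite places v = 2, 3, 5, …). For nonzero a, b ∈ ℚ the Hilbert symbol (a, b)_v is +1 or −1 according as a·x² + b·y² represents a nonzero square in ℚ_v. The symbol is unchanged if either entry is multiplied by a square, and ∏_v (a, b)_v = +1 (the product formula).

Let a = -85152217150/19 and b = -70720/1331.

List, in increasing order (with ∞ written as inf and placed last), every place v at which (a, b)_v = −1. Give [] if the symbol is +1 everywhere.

Mod squares: a ≡ -5434, b ≡ -12155. Check v ∈ {∞, 2, 5, 7, 11, 13, 17, 19, 29}.
v=29: a=29^2·(≡26), b=29^0·(≡6) mod 29; (26|29)=-1, (6|29)=+1; (−1)^{2·0·14}·(-1)^0·(+1)^2 = +1.
v=11: a=11^1·(≡3), b=11^-3·(≡10) mod 11; (3|11)=+1, (10|11)=-1; (−1)^{1·-3·5}·(+1)^-3·(-1)^1 = +1.
v=13: a=13^1·(≡2), b=13^1·(≡4) mod 13; (2|13)=-1, (4|13)=+1; (−1)^{1·1·6}·(-1)^1·(+1)^1 = -1.
v=7: a=7^2·(≡3), b=7^0·(≡1) mod 7; (3|7)=-1, (1|7)=+1; (−1)^{2·0·3}·(-1)^0·(+1)^2 = +1.
v=2: v_2(a)=1, v_2(b)=6; units ≡ 3, 5 (mod 8); ε·ε+αω+βω = 1·0+1·1+6·1 ≡ 1  ⇒  (a,b)_2 = -1.
v=19: a=19^-1·(≡10), b=19^0·(≡17) mod 19; (10|19)=-1, (17|19)=+1; (−1)^{-1·0·9}·(-1)^0·(+1)^-1 = +1.
v=5: a=5^2·(≡1), b=5^1·(≡1) mod 5; (1|5)=+1, (1|5)=+1; (−1)^{2·1·2}·(+1)^1·(+1)^2 = +1.
v=∞: -5434 < 0 and -12155 < 0  ⇒  (a,b)_∞ = -1.
v=17: a=17^2·(≡12), b=17^1·(≡1) mod 17; (12|17)=-1, (1|17)=+1; (−1)^{2·1·8}·(-1)^1·(+1)^2 = -1.
Ram(-5434, -12155) = {2, 13, 17, ∞}; no ℚ_2-point on the conic.

[2, 13, 17, inf]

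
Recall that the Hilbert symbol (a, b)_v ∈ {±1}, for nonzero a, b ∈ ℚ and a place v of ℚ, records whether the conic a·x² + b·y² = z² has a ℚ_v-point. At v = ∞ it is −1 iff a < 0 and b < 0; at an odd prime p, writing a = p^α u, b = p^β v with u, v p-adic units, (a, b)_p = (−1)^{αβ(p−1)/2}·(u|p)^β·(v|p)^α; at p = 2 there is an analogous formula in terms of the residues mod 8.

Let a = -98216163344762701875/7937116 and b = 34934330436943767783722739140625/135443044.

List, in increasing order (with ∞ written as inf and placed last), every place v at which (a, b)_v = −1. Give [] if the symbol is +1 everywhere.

Mod squares: a ≡ -222053, b ≡ 3705. Check v ∈ {∞, 2, 3, 5, 7, 11, 13, 19, 23, 29, 31, 43}.
v=∞: -222053 < 0 and 3705 > 0  ⇒  (a,b)_∞ = +1.
v=5: a=5^4·(≡2), b=5^7·(≡4) mod 5; (2|5)=-1, (4|5)=+1; (−1)^{4·7·2}·(-1)^7·(+1)^4 = -1.
v=3: a=3^4·(≡1), b=3^5·(≡2) mod 3; (1|3)=+1, (2|3)=-1; (−1)^{4·5·1}·(+1)^5·(-1)^4 = +1.
v=2: v_2(a)=-2, v_2(b)=-2; units ≡ 3, 1 (mod 8); ε·ε+αω+βω = 1·0+-2·0+-2·1 ≡ 0  ⇒  (a,b)_2 = +1.
v=11: a=11^-2·(≡4), b=11^-2·(≡1) mod 11; (4|11)=+1, (1|11)=+1; (−1)^{-2·-2·5}·(+1)^-2·(+1)^-2 = +1.
v=43: a=43^2·(≡2), b=43^4·(≡34) mod 43; (2|43)=-1, (34|43)=-1; (−1)^{2·4·21}·(-1)^4·(-1)^2 = +1.
v=29: a=29^1·(≡25), b=29^2·(≡13) mod 29; (25|29)=+1, (13|29)=+1; (−1)^{1·2·14}·(+1)^2·(+1)^1 = +1.
v=31: a=31^-1·(≡26), b=31^0·(≡4) mod 31; (26|31)=-1, (4|31)=+1; (−1)^{-1·0·15}·(-1)^0·(+1)^-1 = +1.
v=7: a=7^4·(≡4), b=7^6·(≡1) mod 7; (4|7)=+1, (1|7)=+1; (−1)^{4·6·3}·(+1)^6·(+1)^4 = +1.
v=19: a=19^3·(≡7), b=19^5·(≡16) mod 19; (7|19)=+1, (16|19)=+1; (−1)^{3·5·9}·(+1)^5·(+1)^3 = -1.
v=13: a=13^3·(≡9), b=13^3·(≡4) mod 13; (9|13)=+1, (4|13)=+1; (−1)^{3·3·6}·(+1)^3·(+1)^3 = +1.
v=23: a=23^-2·(≡1), b=23^-4·(≡1) mod 23; (1|23)=+1, (1|23)=+1; (−1)^{-2·-4·11}·(+1)^-4·(+1)^-2 = +1.
Ram(-222053, 3705) = {5, 19}; no ℚ_5-point on the conic.

[5, 19]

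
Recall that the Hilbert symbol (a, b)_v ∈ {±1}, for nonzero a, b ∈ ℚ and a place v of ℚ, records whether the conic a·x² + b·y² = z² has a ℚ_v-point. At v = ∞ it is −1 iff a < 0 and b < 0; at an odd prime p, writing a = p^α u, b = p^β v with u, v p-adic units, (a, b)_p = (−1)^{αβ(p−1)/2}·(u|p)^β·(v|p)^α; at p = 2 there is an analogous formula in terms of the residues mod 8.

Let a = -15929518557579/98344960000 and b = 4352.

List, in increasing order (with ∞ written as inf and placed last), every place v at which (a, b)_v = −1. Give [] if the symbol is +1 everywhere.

Mod squares: a ≡ -51, b ≡ 17. Check v ∈ {∞, 2, 3, 5, 7, 11, 17, 23, 47}.
v=7: a=7^-4·(≡6), b=7^0·(≡5) mod 7; (6|7)=-1, (5|7)=-1; (−1)^{-4·0·3}·(-1)^0·(-1)^-4 = +1.
v=3: a=3^1·(≡1), b=3^0·(≡2) mod 3; (1|3)=+1, (2|3)=-1; (−1)^{1·0·1}·(+1)^0·(-1)^1 = -1.
v=47: a=47^4·(≡39), b=47^0·(≡28) mod 47; (39|47)=-1, (28|47)=+1; (−1)^{4·0·23}·(-1)^0·(+1)^4 = +1.
v=17: a=17^1·(≡5), b=17^1·(≡1) mod 17; (5|17)=-1, (1|17)=+1; (−1)^{1·1·8}·(-1)^1·(+1)^1 = -1.
v=5: a=5^-4·(≡1), b=5^0·(≡2) mod 5; (1|5)=+1, (2|5)=-1; (−1)^{-4·0·2}·(+1)^0·(-1)^-4 = +1.
v=11: a=11^2·(≡5), b=11^0·(≡7) mod 11; (5|11)=+1, (7|11)=-1; (−1)^{2·0·5}·(+1)^0·(-1)^2 = +1.
v=∞: -51 < 0 and 17 > 0  ⇒  (a,b)_∞ = +1.
v=23: a=23^2·(≡8), b=23^0·(≡5) mod 23; (8|23)=+1, (5|23)=-1; (−1)^{2·0·11}·(+1)^0·(-1)^2 = +1.
v=2: v_2(a)=-16, v_2(b)=8; units ≡ 5, 1 (mod 8); ε·ε+αω+βω = 0·0+-16·0+8·1 ≡ 0  ⇒  (a,b)_2 = +1.
Ram(-51, 17) = {3, 17}; no ℚ_3-point on the conic.

[3, 17]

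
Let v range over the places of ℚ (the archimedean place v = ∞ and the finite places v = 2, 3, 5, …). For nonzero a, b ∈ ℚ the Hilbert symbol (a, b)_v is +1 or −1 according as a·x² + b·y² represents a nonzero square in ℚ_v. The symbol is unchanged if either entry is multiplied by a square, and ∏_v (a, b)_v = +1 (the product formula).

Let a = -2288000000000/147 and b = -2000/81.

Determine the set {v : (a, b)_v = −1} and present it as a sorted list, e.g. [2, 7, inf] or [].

[5, 11, 13, inf]

Mod squares: a ≡ -4290, b ≡ -5. Check v ∈ {∞, 2, 3, 5, 7, 11, 13}.
v=∞: -4290 < 0 and -5 < 0  ⇒  (a,b)_∞ = -1.
v=5: a=5^9·(≡2), b=5^3·(≡4) mod 5; (2|5)=-1, (4|5)=+1; (−1)^{9·3·2}·(-1)^3·(+1)^9 = -1.
v=7: a=7^-2·(≡2), b=7^0·(≡4) mod 7; (2|7)=+1, (4|7)=+1; (−1)^{-2·0·3}·(+1)^0·(+1)^-2 = +1.
v=13: a=13^1·(≡5), b=13^0·(≡5) mod 13; (5|13)=-1, (5|13)=-1; (−1)^{1·0·6}·(-1)^0·(-1)^1 = -1.
v=2: v_2(a)=13, v_2(b)=4; units ≡ 7, 3 (mod 8); ε·ε+αω+βω = 1·1+13·1+4·0 ≡ 0  ⇒  (a,b)_2 = +1.
v=11: a=11^1·(≡8), b=11^0·(≡6) mod 11; (8|11)=-1, (6|11)=-1; (−1)^{1·0·5}·(-1)^0·(-1)^1 = -1.
v=3: a=3^-1·(≡1), b=3^-4·(≡1) mod 3; (1|3)=+1, (1|3)=+1; (−1)^{-1·-4·1}·(+1)^-4·(+1)^-1 = +1.
(-4290, -5 / ℚ) ramifies at {5, 11, 13, ∞}: a division algebra.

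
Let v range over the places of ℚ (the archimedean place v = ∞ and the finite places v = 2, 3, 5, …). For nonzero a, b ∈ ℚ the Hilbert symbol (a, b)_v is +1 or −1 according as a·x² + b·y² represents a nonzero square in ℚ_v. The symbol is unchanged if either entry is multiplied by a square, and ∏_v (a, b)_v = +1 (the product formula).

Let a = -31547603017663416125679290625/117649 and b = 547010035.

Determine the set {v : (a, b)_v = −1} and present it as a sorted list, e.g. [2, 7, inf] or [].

[2, 13, 23, 29]

(a, b) ≡ (-642785, 547010035) mod (ℚ^×)²; places V = {2, 3, 5, 7, 11, 13, 23, 29, 31, 37, ∞}.
(a,b)_5: α=5, u≡3; β=1, v≡2 (mod 5); (3|5)=-1, (2|5)=-1; sign (−1)^0·-1^1·-1^5 = +1.
(a,b)_7: α=-6, u≡2; β=0, v≡5 (mod 7); (2|7)=+1, (5|7)=-1; sign (−1)^0·+1^0·-1^-6 = +1.
(a,b)_37: α=2, u≡7; β=1, v≡2 (mod 37); (7|37)=+1, (2|37)=-1; sign (−1)^0·+1^1·-1^2 = +1.
(a,b)_3: α=8, u≡1; β=0, v≡1 (mod 3); (1|3)=+1, (1|3)=+1; sign (−1)^0·+1^0·+1^8 = +1.
(a,b)_∞: sgn(-642785)=−, sgn(547010035)=+, so +1.
(a,b)_2: α=0, β=0; u≡7, v≡3 (mod 8); ε(u)ε(v)=1·1, αω(v)=0·1, βω(u)=0·0; sum ≡ 1  ⇒  -1.
(a,b)_29: α=3, u≡13; β=1, v≡3 (mod 29); (13|29)=+1, (3|29)=-1; sign (−1)^0·+1^1·-1^3 = -1.
(a,b)_13: α=3, u≡8; β=1, v≡10 (mod 13); (8|13)=-1, (10|13)=+1; sign (−1)^0·-1^1·+1^3 = -1.
(a,b)_31: α=3, u≡20; β=1, v≡6 (mod 31); (20|31)=+1, (6|31)=-1; sign (−1)^1·+1^1·-1^3 = +1.
(a,b)_11: α=3, u≡8; β=1, v≡1 (mod 11); (8|11)=-1, (1|11)=+1; sign (−1)^1·-1^1·+1^3 = +1.
(a,b)_23: α=2, u≡19; β=1, v≡10 (mod 23); (19|23)=-1, (10|23)=-1; sign (−1)^0·-1^1·-1^2 = -1.
Ram(-642785, 547010035) = {2, 13, 23, 29}; no ℚ_2-point on the conic.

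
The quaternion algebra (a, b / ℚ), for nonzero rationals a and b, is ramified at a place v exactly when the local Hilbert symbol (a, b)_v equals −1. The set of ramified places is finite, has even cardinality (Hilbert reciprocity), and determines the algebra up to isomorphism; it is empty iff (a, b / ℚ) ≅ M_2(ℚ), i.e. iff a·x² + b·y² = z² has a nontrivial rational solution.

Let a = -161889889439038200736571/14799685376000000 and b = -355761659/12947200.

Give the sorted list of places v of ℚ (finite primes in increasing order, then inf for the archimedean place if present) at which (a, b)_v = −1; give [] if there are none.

Mod squares: a ≡ -1309, b ≡ -77. Check v ∈ {∞, 2, 5, 7, 11, 17, 31, 41, 47}.
v=2: v_2(a)=-14, v_2(b)=-8; units ≡ 3, 3 (mod 8); ε·ε+αω+βω = 1·1+-14·1+-8·1 ≡ 1  ⇒  (a,b)_2 = -1.
v=41: a=41^-2·(≡27), b=41^0·(≡1) mod 41; (27|41)=-1, (1|41)=+1; (−1)^{-2·0·20}·(-1)^0·(+1)^-2 = +1.
v=17: a=17^-3·(≡9), b=17^-2·(≡2) mod 17; (9|17)=+1, (2|17)=+1; (−1)^{-3·-2·8}·(+1)^-2·(+1)^-3 = +1.
v=∞: -1309 < 0 and -77 < 0  ⇒  (a,b)_∞ = -1.
v=5: a=5^-6·(≡1), b=5^-2·(≡2) mod 5; (1|5)=+1, (2|5)=-1; (−1)^{-6·-2·2}·(+1)^-2·(-1)^-6 = +1.
v=11: a=11^13·(≡2), b=11^5·(≡1) mod 11; (2|11)=-1, (1|11)=+1; (−1)^{13·5·5}·(-1)^5·(+1)^13 = +1.
v=47: a=47^4·(≡24), b=47^2·(≡7) mod 47; (24|47)=+1, (7|47)=+1; (−1)^{4·2·23}·(+1)^2·(+1)^4 = +1.
v=7: a=7^-1·(≡4), b=7^-1·(≡5) mod 7; (4|7)=+1, (5|7)=-1; (−1)^{-1·-1·3}·(+1)^-1·(-1)^-1 = +1.
v=31: a=31^2·(≡30), b=31^0·(≡4) mod 31; (30|31)=-1, (4|31)=+1; (−1)^{2·0·15}·(-1)^0·(+1)^2 = +1.
Ram(-1309, -77) = {2, ∞}; no ℚ_2-point on the conic.

[2, inf]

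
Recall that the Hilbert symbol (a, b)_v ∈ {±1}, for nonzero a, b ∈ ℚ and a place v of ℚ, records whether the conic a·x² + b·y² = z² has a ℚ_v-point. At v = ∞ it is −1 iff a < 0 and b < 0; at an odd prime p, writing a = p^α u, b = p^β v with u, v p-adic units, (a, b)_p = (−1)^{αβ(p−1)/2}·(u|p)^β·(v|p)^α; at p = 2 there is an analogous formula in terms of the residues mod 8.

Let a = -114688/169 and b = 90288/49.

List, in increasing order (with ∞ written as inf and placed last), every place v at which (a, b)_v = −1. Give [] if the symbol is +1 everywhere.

[3, 19]

Mod squares: a ≡ -7, b ≡ 627. Check v ∈ {∞, 2, 3, 7, 11, 13, 19}.
v=∞: -7 < 0 and 627 > 0  ⇒  (a,b)_∞ = +1.
v=7: a=7^1·(≡3), b=7^-2·(≡2) mod 7; (3|7)=-1, (2|7)=+1; (−1)^{1·-2·3}·(-1)^-2·(+1)^1 = +1.
v=11: a=11^0·(≡5), b=11^1·(≡7) mod 11; (5|11)=+1, (7|11)=-1; (−1)^{0·1·5}·(+1)^1·(-1)^0 = +1.
v=3: a=3^0·(≡2), b=3^3·(≡2) mod 3; (2|3)=-1, (2|3)=-1; (−1)^{0·3·1}·(-1)^3·(-1)^0 = -1.
v=2: v_2(a)=14, v_2(b)=4; units ≡ 1, 3 (mod 8); ε·ε+αω+βω = 0·1+14·1+4·0 ≡ 0  ⇒  (a,b)_2 = +1.
v=13: a=13^-2·(≡11), b=13^0·(≡12) mod 13; (11|13)=-1, (12|13)=+1; (−1)^{-2·0·6}·(-1)^0·(+1)^-2 = +1.
v=19: a=19^0·(≡2), b=19^1·(≡14) mod 19; (2|19)=-1, (14|19)=-1; (−1)^{0·1·9}·(-1)^1·(-1)^0 = -1.
(-7, 627 / ℚ) ramifies at {3, 19}: a division algebra.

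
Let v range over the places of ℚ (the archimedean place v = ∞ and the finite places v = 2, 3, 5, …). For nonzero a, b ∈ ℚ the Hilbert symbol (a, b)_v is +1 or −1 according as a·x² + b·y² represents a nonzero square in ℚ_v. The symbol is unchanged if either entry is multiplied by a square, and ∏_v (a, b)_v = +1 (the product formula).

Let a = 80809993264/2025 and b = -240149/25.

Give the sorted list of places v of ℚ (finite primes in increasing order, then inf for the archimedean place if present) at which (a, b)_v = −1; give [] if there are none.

Mod squares: a ≡ 851851, b ≡ -29. Check v ∈ {∞, 2, 3, 5, 7, 11, 13, 23, 29, 37}.
v=5: a=5^-2·(≡4), b=5^-2·(≡1) mod 5; (4|5)=+1, (1|5)=+1; (−1)^{-2·-2·2}·(+1)^-2·(+1)^-2 = +1.
v=∞: 851851 > 0 and -29 < 0  ⇒  (a,b)_∞ = +1.
v=7: a=7^3·(≡3), b=7^2·(≡5) mod 7; (3|7)=-1, (5|7)=-1; (−1)^{3·2·3}·(-1)^2·(-1)^3 = -1.
v=29: a=29^0·(≡24), b=29^1·(≡4) mod 29; (24|29)=+1, (4|29)=+1; (−1)^{0·1·14}·(+1)^1·(+1)^0 = +1.
v=23: a=23^1·(≡15), b=23^0·(≡20) mod 23; (15|23)=-1, (20|23)=-1; (−1)^{1·0·11}·(-1)^0·(-1)^1 = -1.
v=2: v_2(a)=4, v_2(b)=0; units ≡ 3, 3 (mod 8); ε·ε+αω+βω = 1·1+4·1+0·1 ≡ 1  ⇒  (a,b)_2 = -1.
v=3: a=3^-4·(≡1), b=3^0·(≡1) mod 3; (1|3)=+1, (1|3)=+1; (−1)^{-4·0·1}·(+1)^0·(+1)^-4 = +1.
v=37: a=37^1·(≡11), b=37^0·(≡17) mod 37; (11|37)=+1, (17|37)=-1; (−1)^{1·0·18}·(+1)^0·(-1)^1 = -1.
v=13: a=13^1·(≡6), b=13^2·(≡4) mod 13; (6|13)=-1, (4|13)=+1; (−1)^{1·2·6}·(-1)^2·(+1)^1 = +1.
v=11: a=11^3·(≡3), b=11^0·(≡1) mod 11; (3|11)=+1, (1|11)=+1; (−1)^{3·0·5}·(+1)^0·(+1)^3 = +1.
Ram(851851, -29) = {2, 7, 23, 37}; no ℚ_2-point on the conic.

[2, 7, 23, 37]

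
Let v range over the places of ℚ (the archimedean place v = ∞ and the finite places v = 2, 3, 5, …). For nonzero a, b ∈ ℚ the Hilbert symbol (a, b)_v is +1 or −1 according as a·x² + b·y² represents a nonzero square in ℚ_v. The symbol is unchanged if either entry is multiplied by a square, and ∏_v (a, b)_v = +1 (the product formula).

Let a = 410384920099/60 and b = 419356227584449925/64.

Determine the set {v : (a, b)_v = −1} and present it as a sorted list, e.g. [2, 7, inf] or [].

[3, 5, 7, 11, 19, 23]

(a, b) ≡ (2667885, 5957) mod (ℚ^×)²; places V = {2, 3, 5, 7, 11, 19, 23, 31, 37, ∞}.
(a,b)_31: α=2, u≡9; β=2, v≡28 (mod 31); (9|31)=+1, (28|31)=+1; sign (−1)^0·+1^2·+1^2 = +1.
(a,b)_11: α=1, u≡2; β=2, v≡7 (mod 11); (2|11)=-1, (7|11)=-1; sign (−1)^0·-1^2·-1^1 = -1.
(a,b)_37: α=1, u≡22; β=3, v≡13 (mod 37); (22|37)=-1, (13|37)=-1; sign (−1)^0·-1^3·-1^1 = +1.
(a,b)_3: α=-1, u≡2; β=0, v≡2 (mod 3); (2|3)=-1, (2|3)=-1; sign (−1)^0·-1^0·-1^-1 = -1.
(a,b)_23: α=1, u≡2; β=1, v≡3 (mod 23); (2|23)=+1, (3|23)=+1; sign (−1)^1·+1^1·+1^1 = -1.
(a,b)_5: α=-1, u≡2; β=2, v≡3 (mod 5); (2|5)=-1, (3|5)=-1; sign (−1)^0·-1^2·-1^-1 = -1.
(a,b)_∞: sgn(2667885)=+, sgn(5957)=+, so +1.
(a,b)_19: α=1, u≡17; β=2, v≡2 (mod 19); (17|19)=+1, (2|19)=-1; sign (−1)^0·+1^2·-1^1 = -1.
(a,b)_2: α=-2, β=-6; u≡5, v≡5 (mod 8); ε(u)ε(v)=0·0, αω(v)=-2·1, βω(u)=-6·1; sum ≡ 0  ⇒  +1.
(a,b)_7: α=4, u≡5; β=3, v≡2 (mod 7); (5|7)=-1, (2|7)=+1; sign (−1)^0·-1^3·+1^4 = -1.
(2667885, 5957 / ℚ) ramifies at {3, 5, 7, 11, 19, 23}: a division algebra.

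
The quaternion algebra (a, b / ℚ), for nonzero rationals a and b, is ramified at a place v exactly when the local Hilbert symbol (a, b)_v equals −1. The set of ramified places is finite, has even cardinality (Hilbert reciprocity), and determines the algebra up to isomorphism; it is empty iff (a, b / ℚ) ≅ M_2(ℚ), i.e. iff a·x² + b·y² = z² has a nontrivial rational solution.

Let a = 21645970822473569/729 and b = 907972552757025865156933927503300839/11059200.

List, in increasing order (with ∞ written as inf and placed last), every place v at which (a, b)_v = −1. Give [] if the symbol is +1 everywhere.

[3, 7, 43, 47]

Mod squares: a ≡ 1190369, b ≡ 703437. Check v ∈ {∞, 2, 3, 5, 7, 11, 13, 19, 23, 31, 41, 43, 47}.
v=5: a=5^0·(≡1), b=5^-2·(≡3) mod 5; (1|5)=+1, (3|5)=-1; (−1)^{0·-2·2}·(+1)^-2·(-1)^0 = +1.
v=19: a=19^1·(≡14), b=19^3·(≡7) mod 19; (14|19)=-1, (7|19)=+1; (−1)^{1·3·9}·(-1)^3·(+1)^1 = +1.
v=7: a=7^0·(≡5), b=7^1·(≡5) mod 7; (5|7)=-1, (5|7)=-1; (−1)^{0·1·3}·(-1)^1·(-1)^0 = -1.
v=11: a=11^2·(≡4), b=11^2·(≡4) mod 11; (4|11)=+1, (4|11)=+1; (−1)^{2·2·5}·(+1)^2·(+1)^2 = +1.
v=47: a=47^1·(≡38), b=47^2·(≡23) mod 47; (38|47)=-1, (23|47)=-1; (−1)^{1·2·23}·(-1)^2·(-1)^1 = -1.
v=13: a=13^2·(≡11), b=13^4·(≡7) mod 13; (11|13)=-1, (7|13)=-1; (−1)^{2·4·6}·(-1)^4·(-1)^2 = +1.
v=3: a=3^-6·(≡2), b=3^-3·(≡2) mod 3; (2|3)=-1, (2|3)=-1; (−1)^{-6·-3·1}·(-1)^-3·(-1)^-6 = -1.
v=∞: 1190369 > 0 and 703437 > 0  ⇒  (a,b)_∞ = +1.
v=31: a=31^1·(≡11), b=31^2·(≡7) mod 31; (11|31)=-1, (7|31)=+1; (−1)^{1·2·15}·(-1)^2·(+1)^1 = +1.
v=43: a=43^1·(≡26), b=43^3·(≡7) mod 43; (26|43)=-1, (7|43)=-1; (−1)^{1·3·21}·(-1)^3·(-1)^1 = -1.
v=2: v_2(a)=0, v_2(b)=-14; units ≡ 1, 5 (mod 8); ε·ε+αω+βω = 0·0+0·1+-14·0 ≡ 0  ⇒  (a,b)_2 = +1.
v=41: a=41^2·(≡20), b=41^5·(≡30) mod 41; (20|41)=+1, (30|41)=-1; (−1)^{2·5·20}·(+1)^5·(-1)^2 = +1.
v=23: a=23^2·(≡1), b=23^4·(≡19) mod 23; (1|23)=+1, (19|23)=-1; (−1)^{2·4·11}·(+1)^4·(-1)^2 = +1.
(1190369, 703437 / ℚ) ramifies at {3, 7, 43, 47}: a division algebra.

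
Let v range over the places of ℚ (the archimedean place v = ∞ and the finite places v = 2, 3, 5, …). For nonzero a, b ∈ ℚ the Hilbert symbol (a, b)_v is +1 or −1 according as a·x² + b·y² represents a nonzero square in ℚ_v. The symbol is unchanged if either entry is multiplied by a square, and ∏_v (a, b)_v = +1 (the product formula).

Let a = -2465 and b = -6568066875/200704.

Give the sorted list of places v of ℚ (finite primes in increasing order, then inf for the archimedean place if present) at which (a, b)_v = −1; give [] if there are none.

[5, 17, 23, 29, 31, inf]

Mod squares: a ≡ -2465, b ≡ -36363. Check v ∈ {∞, 2, 3, 5, 7, 17, 23, 29, 31}.
v=3: a=3^0·(≡1), b=3^1·(≡2) mod 3; (1|3)=+1, (2|3)=-1; (−1)^{0·1·1}·(+1)^1·(-1)^0 = +1.
v=23: a=23^0·(≡19), b=23^1·(≡6) mod 23; (19|23)=-1, (6|23)=+1; (−1)^{0·1·11}·(-1)^1·(+1)^0 = -1.
v=7: a=7^0·(≡6), b=7^-2·(≡1) mod 7; (6|7)=-1, (1|7)=+1; (−1)^{0·-2·3}·(-1)^-2·(+1)^0 = +1.
v=31: a=31^0·(≡15), b=31^1·(≡25) mod 31; (15|31)=-1, (25|31)=+1; (−1)^{0·1·15}·(-1)^1·(+1)^0 = -1.
v=∞: -2465 < 0 and -36363 < 0  ⇒  (a,b)_∞ = -1.
v=29: a=29^1·(≡2), b=29^0·(≡27) mod 29; (2|29)=-1, (27|29)=-1; (−1)^{1·0·14}·(-1)^0·(-1)^1 = -1.
v=5: a=5^1·(≡2), b=5^4·(≡2) mod 5; (2|5)=-1, (2|5)=-1; (−1)^{1·4·2}·(-1)^4·(-1)^1 = -1.
v=17: a=17^1·(≡8), b=17^3·(≡11) mod 17; (8|17)=+1, (11|17)=-1; (−1)^{1·3·8}·(+1)^3·(-1)^1 = -1.
v=2: v_2(a)=0, v_2(b)=-12; units ≡ 7, 5 (mod 8); ε·ε+αω+βω = 1·0+0·1+-12·0 ≡ 0  ⇒  (a,b)_2 = +1.
(-2465, -36363 / ℚ) ramifies at {5, 17, 23, 29, 31, ∞}: a division algebra.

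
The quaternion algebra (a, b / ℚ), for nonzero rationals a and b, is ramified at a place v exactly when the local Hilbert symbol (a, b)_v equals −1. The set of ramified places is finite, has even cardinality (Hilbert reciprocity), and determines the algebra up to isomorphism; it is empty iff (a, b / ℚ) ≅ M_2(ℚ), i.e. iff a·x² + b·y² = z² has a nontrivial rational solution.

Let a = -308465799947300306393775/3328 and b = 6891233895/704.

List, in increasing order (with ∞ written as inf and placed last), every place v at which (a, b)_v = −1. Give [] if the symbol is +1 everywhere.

[5, 13, 23, 29]

Mod squares: a ≡ -667667, b ≡ 10015005. Check v ∈ {∞, 2, 3, 5, 7, 11, 13, 23, 29}.
v=11: a=11^3·(≡1), b=11^-1·(≡2) mod 11; (1|11)=+1, (2|11)=-1; (−1)^{3·-1·5}·(+1)^-1·(-1)^3 = +1.
v=5: a=5^2·(≡3), b=5^1·(≡1) mod 5; (3|5)=-1, (1|5)=+1; (−1)^{2·1·2}·(-1)^1·(+1)^2 = -1.
v=∞: -667667 < 0 and 10015005 > 0  ⇒  (a,b)_∞ = +1.
v=29: a=29^9·(≡27), b=29^3·(≡1) mod 29; (27|29)=-1, (1|29)=+1; (−1)^{9·3·14}·(-1)^3·(+1)^9 = -1.
v=7: a=7^3·(≡1), b=7^1·(≡6) mod 7; (1|7)=+1, (6|7)=-1; (−1)^{3·1·3}·(+1)^1·(-1)^3 = +1.
v=13: a=13^-1·(≡1), b=13^1·(≡6) mod 13; (1|13)=+1, (6|13)=-1; (−1)^{-1·1·6}·(+1)^1·(-1)^-1 = -1.
v=3: a=3^4·(≡1), b=3^3·(≡1) mod 3; (1|3)=+1, (1|3)=+1; (−1)^{4·3·1}·(+1)^3·(+1)^4 = +1.
v=23: a=23^1·(≡17), b=23^1·(≡20) mod 23; (17|23)=-1, (20|23)=-1; (−1)^{1·1·11}·(-1)^1·(-1)^1 = -1.
v=2: v_2(a)=-8, v_2(b)=-6; units ≡ 5, 5 (mod 8); ε·ε+αω+βω = 0·0+-8·1+-6·1 ≡ 0  ⇒  (a,b)_2 = +1.
Ram(-667667, 10015005) = {5, 13, 23, 29}; no ℚ_5-point on the conic.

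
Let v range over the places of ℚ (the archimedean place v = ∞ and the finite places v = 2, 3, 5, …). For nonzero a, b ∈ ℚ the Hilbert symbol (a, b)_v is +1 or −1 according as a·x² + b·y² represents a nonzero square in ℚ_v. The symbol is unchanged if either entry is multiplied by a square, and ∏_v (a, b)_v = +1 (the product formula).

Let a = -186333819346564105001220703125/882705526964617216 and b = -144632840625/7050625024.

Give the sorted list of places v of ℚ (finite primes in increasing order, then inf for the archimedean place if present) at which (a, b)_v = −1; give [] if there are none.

[2, 3, 5, 11, 23, inf]

(a, b) ≡ (-165, -345) mod (ℚ^×)²; places V = {2, 3, 5, 7, 11, 13, 23, 41, ∞}.
(a,b)_5: α=13, u≡3; β=5, v≡4 (mod 5); (3|5)=-1, (4|5)=+1; sign (−1)^0·-1^5·+1^13 = -1.
(a,b)_23: α=4, u≡10; β=1, v≡8 (mod 23); (10|23)=-1, (8|23)=+1; sign (−1)^0·-1^1·+1^4 = -1.
(a,b)_7: α=-2, u≡3; β=2, v≡6 (mod 7); (3|7)=-1, (6|7)=-1; sign (−1)^0·-1^2·-1^-2 = +1.
(a,b)_2: α=-54, β=-22; u≡3, v≡7 (mod 8); ε(u)ε(v)=1·1, αω(v)=-54·0, βω(u)=-22·1; sum ≡ 1  ⇒  -1.
(a,b)_∞: sgn(-165)=−, sgn(-345)=−, so -1.
(a,b)_13: α=4, u≡1; β=2, v≡11 (mod 13); (1|13)=+1, (11|13)=-1; sign (−1)^0·+1^2·-1^4 = +1.
(a,b)_11: α=3, u≡8; β=0, v≡8 (mod 11); (8|11)=-1, (8|11)=-1; sign (−1)^0·-1^0·-1^3 = -1.
(a,b)_3: α=15, u≡2; β=5, v≡2 (mod 3); (2|3)=-1, (2|3)=-1; sign (−1)^1·-1^5·-1^15 = -1.
(a,b)_41: α=0, u≡39; β=-2, v≡19 (mod 41); (39|41)=+1, (19|41)=-1; sign (−1)^0·+1^-2·-1^0 = +1.
|Ram(-165, -345)| = 6, even; anisotropic at {2, 3, 5, 11, 23, ∞}.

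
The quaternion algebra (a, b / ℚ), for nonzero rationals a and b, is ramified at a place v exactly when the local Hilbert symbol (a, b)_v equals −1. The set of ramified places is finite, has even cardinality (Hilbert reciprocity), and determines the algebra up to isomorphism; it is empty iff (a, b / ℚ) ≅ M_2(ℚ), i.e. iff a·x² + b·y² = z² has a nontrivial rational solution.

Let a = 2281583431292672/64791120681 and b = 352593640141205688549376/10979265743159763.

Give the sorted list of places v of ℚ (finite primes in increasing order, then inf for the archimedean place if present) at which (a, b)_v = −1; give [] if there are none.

(a, b) ≡ (47, 57) mod (ℚ^×)²; places V = {2, 3, 7, 13, 17, 19, 23, 31, 41, 43, 47, ∞}.
(a,b)_41: α=2, u≡7; β=2, v≡33 (mod 41); (7|41)=-1, (33|41)=+1; sign (−1)^0·-1^2·+1^2 = +1.
(a,b)_47: α=1, u≡28; β=2, v≡44 (mod 47); (28|47)=+1, (44|47)=-1; sign (−1)^0·+1^2·-1^1 = -1.
(a,b)_23: α=-2, u≡18; β=-4, v≡21 (mod 23); (18|23)=+1, (21|23)=-1; sign (−1)^0·+1^-4·-1^-2 = +1.
(a,b)_2: α=8, β=18; u≡7, v≡1 (mod 8); ε(u)ε(v)=1·0, αω(v)=8·0, βω(u)=18·0; sum ≡ 0  ⇒  +1.
(a,b)_3: α=-2, u≡2; β=-1, v≡1 (mod 3); (2|3)=-1, (1|3)=+1; sign (−1)^0·-1^-1·+1^-2 = -1.
(a,b)_7: α=-2, u≡6; β=-2, v≡4 (mod 7); (6|7)=-1, (4|7)=+1; sign (−1)^0·-1^-2·+1^-2 = +1.
(a,b)_17: α=-2, u≡8; β=-2, v≡3 (mod 17); (8|17)=+1, (3|17)=-1; sign (−1)^0·+1^-2·-1^-2 = +1.
(a,b)_13: α=2, u≡8; β=4, v≡7 (mod 13); (8|13)=-1, (7|13)=-1; sign (−1)^0·-1^4·-1^2 = +1.
(a,b)_31: α=-2, u≡4; β=-4, v≡23 (mod 31); (4|31)=+1, (23|31)=-1; sign (−1)^0·+1^-4·-1^-2 = +1.
(a,b)_∞: sgn(47)=+, sgn(57)=+, so +1.
(a,b)_19: α=2, u≡17; β=3, v≡10 (mod 19); (17|19)=+1, (10|19)=-1; sign (−1)^0·+1^3·-1^2 = +1.
(a,b)_43: α=2, u≡10; β=2, v≡16 (mod 43); (10|43)=+1, (16|43)=+1; sign (−1)^0·+1^2·+1^2 = +1.
(47, 57 / ℚ) ramifies at {3, 47}: a division algebra.

[3, 47]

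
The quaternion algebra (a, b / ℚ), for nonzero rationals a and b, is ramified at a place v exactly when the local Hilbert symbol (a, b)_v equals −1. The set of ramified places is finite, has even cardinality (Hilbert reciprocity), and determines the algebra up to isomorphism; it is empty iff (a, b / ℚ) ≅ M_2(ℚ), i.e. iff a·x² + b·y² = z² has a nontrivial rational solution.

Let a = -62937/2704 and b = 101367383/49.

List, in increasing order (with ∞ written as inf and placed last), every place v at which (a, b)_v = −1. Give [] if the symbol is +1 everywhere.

[2, 3, 7, 37]

Mod squares: a ≡ -777, b ≡ 599807. Check v ∈ {∞, 2, 3, 7, 13, 29, 37, 43}.
v=3: a=3^5·(≡2), b=3^0·(≡2) mod 3; (2|3)=-1, (2|3)=-1; (−1)^{5·0·1}·(-1)^0·(-1)^5 = -1.
v=13: a=13^-2·(≡3), b=13^3·(≡8) mod 13; (3|13)=+1, (8|13)=-1; (−1)^{-2·3·6}·(+1)^3·(-1)^-2 = +1.
v=2: v_2(a)=-4, v_2(b)=0; units ≡ 7, 7 (mod 8); ε·ε+αω+βω = 1·1+-4·0+0·0 ≡ 1  ⇒  (a,b)_2 = -1.
v=37: a=37^1·(≡25), b=37^1·(≡18) mod 37; (25|37)=+1, (18|37)=-1; (−1)^{1·1·18}·(+1)^1·(-1)^1 = -1.
v=43: a=43^0·(≡40), b=43^1·(≡13) mod 43; (40|43)=+1, (13|43)=+1; (−1)^{0·1·21}·(+1)^1·(+1)^0 = +1.
v=29: a=29^0·(≡28), b=29^1·(≡13) mod 29; (28|29)=+1, (13|29)=+1; (−1)^{0·1·14}·(+1)^1·(+1)^0 = +1.
v=7: a=7^1·(≡2), b=7^-2·(≡5) mod 7; (2|7)=+1, (5|7)=-1; (−1)^{1·-2·3}·(+1)^-2·(-1)^1 = -1.
v=∞: -777 < 0 and 599807 > 0  ⇒  (a,b)_∞ = +1.
|Ram(-777, 599807)| = 4, even; anisotropic at {2, 3, 7, 37}.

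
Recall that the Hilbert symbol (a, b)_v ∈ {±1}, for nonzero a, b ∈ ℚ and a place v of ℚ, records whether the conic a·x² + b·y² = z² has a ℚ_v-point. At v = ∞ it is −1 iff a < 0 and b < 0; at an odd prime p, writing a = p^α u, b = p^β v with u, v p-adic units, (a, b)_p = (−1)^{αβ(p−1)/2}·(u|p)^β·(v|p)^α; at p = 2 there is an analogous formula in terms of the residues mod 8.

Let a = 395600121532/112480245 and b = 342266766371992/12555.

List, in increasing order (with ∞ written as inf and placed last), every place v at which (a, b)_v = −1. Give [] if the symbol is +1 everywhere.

[2, 11, 31, 47]

Mod squares: a ≡ 4715, b ≡ 3686210. Check v ∈ {∞, 2, 3, 5, 7, 11, 17, 19, 23, 31, 41, 47}.
v=7: a=7^4·(≡2), b=7^2·(≡3) mod 7; (2|7)=+1, (3|7)=-1; (−1)^{4·2·3}·(+1)^2·(-1)^4 = +1.
v=2: v_2(a)=2, v_2(b)=3; units ≡ 3, 1 (mod 8); ε·ε+αω+βω = 1·0+2·0+3·1 ≡ 1  ⇒  (a,b)_2 = -1.
v=47: a=47^0·(≡39), b=47^1·(≡37) mod 47; (39|47)=-1, (37|47)=+1; (−1)^{0·1·23}·(-1)^1·(+1)^0 = -1.
v=19: a=19^2·(≡2), b=19^2·(≡16) mod 19; (2|19)=-1, (16|19)=+1; (−1)^{2·2·9}·(-1)^2·(+1)^2 = +1.
v=5: a=5^-1·(≡3), b=5^-1·(≡2) mod 5; (3|5)=-1, (2|5)=-1; (−1)^{-1·-1·2}·(-1)^-1·(-1)^-1 = +1.
v=11: a=11^2·(≡8), b=11^3·(≡10) mod 11; (8|11)=-1, (10|11)=-1; (−1)^{2·3·5}·(-1)^3·(-1)^2 = -1.
v=31: a=31^-2·(≡17), b=31^-1·(≡9) mod 31; (17|31)=-1, (9|31)=+1; (−1)^{-2·-1·15}·(-1)^-1·(+1)^-2 = -1.
v=3: a=3^-4·(≡2), b=3^-4·(≡2) mod 3; (2|3)=-1, (2|3)=-1; (−1)^{-4·-4·1}·(-1)^-4·(-1)^-4 = +1.
v=41: a=41^1·(≡16), b=41^2·(≡9) mod 41; (16|41)=+1, (9|41)=+1; (−1)^{1·2·20}·(+1)^2·(+1)^1 = +1.
v=17: a=17^-2·(≡3), b=17^0·(≡16) mod 17; (3|17)=-1, (16|17)=+1; (−1)^{-2·0·8}·(-1)^0·(+1)^-2 = +1.
v=23: a=23^1·(≡20), b=23^1·(≡9) mod 23; (20|23)=-1, (9|23)=+1; (−1)^{1·1·11}·(-1)^1·(+1)^1 = +1.
v=∞: 4715 > 0 and 3686210 > 0  ⇒  (a,b)_∞ = +1.
|Ram(4715, 3686210)| = 4, even; anisotropic at {2, 11, 31, 47}.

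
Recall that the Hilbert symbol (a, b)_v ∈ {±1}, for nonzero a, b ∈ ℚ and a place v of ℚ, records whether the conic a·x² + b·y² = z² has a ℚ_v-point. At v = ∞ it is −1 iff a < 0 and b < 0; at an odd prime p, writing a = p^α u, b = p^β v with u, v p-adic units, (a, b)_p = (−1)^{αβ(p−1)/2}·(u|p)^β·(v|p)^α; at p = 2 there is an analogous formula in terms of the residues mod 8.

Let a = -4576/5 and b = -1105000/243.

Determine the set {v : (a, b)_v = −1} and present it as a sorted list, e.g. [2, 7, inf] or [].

Mod squares: a ≡ -1430, b ≡ -1326. Check v ∈ {∞, 2, 3, 5, 11, 13, 17}.
v=5: a=5^-1·(≡4), b=5^4·(≡4) mod 5; (4|5)=+1, (4|5)=+1; (−1)^{-1·4·2}·(+1)^4·(+1)^-1 = +1.
v=13: a=13^1·(≡5), b=13^1·(≡8) mod 13; (5|13)=-1, (8|13)=-1; (−1)^{1·1·6}·(-1)^1·(-1)^1 = +1.
v=3: a=3^0·(≡1), b=3^-5·(≡2) mod 3; (1|3)=+1, (2|3)=-1; (−1)^{0·-5·1}·(+1)^-5·(-1)^0 = +1.
v=17: a=17^0·(≡13), b=17^1·(≡5) mod 17; (13|17)=+1, (5|17)=-1; (−1)^{0·1·8}·(+1)^1·(-1)^0 = +1.
v=11: a=11^1·(≡7), b=11^0·(≡5) mod 11; (7|11)=-1, (5|11)=+1; (−1)^{1·0·5}·(-1)^0·(+1)^1 = +1.
v=∞: -1430 < 0 and -1326 < 0  ⇒  (a,b)_∞ = -1.
v=2: v_2(a)=5, v_2(b)=3; units ≡ 5, 1 (mod 8); ε·ε+αω+βω = 0·0+5·0+3·1 ≡ 1  ⇒  (a,b)_2 = -1.
(-1430, -1326 / ℚ) ramifies at {2, ∞}: a division algebra.

[2, inf]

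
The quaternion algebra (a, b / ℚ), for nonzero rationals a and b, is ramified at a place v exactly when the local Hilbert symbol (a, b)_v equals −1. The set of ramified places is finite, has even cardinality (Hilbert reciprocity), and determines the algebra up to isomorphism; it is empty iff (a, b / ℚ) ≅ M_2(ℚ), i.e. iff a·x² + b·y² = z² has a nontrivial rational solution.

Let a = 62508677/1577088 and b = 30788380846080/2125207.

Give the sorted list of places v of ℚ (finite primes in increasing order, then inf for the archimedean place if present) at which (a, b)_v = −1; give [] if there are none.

(a, b) ≡ (154, 1190) mod (ℚ^×)²; places V = {2, 3, 5, 7, 11, 13, 17, 19, 29, 31, 37, 53, ∞}.
(a,b)_7: α=1, u≡1; β=-1, v≡1 (mod 7); (1|7)=+1, (1|7)=+1; sign (−1)^1·+1^-1·+1^1 = -1.
(a,b)_13: α=0, u≡6; β=2, v≡5 (mod 13); (6|13)=-1, (5|13)=-1; sign (−1)^0·-1^2·-1^0 = +1.
(a,b)_11: α=1, u≡1; β=2, v≡7 (mod 11); (1|11)=+1, (7|11)=-1; sign (−1)^0·+1^2·-1^1 = -1.
(a,b)_∞: sgn(154)=+, sgn(1190)=+, so +1.
(a,b)_37: α=-2, u≡20; β=0, v≡15 (mod 37); (20|37)=-1, (15|37)=-1; sign (−1)^0·-1^0·-1^-2 = +1.
(a,b)_19: α=0, u≡18; β=-2, v≡12 (mod 19); (18|19)=-1, (12|19)=-1; sign (−1)^0·-1^-2·-1^0 = +1.
(a,b)_29: α=0, u≡25; β=-2, v≡9 (mod 29); (25|29)=+1, (9|29)=+1; sign (−1)^0·+1^-2·+1^0 = +1.
(a,b)_17: α=2, u≡16; β=1, v≡16 (mod 17); (16|17)=+1, (16|17)=+1; sign (−1)^0·+1^1·+1^2 = +1.
(a,b)_31: α=0, u≡21; β=2, v≡17 (mod 31); (21|31)=-1, (17|31)=-1; sign (−1)^0·-1^2·-1^0 = +1.
(a,b)_3: α=-2, u≡1; β=2, v≡2 (mod 3); (1|3)=+1, (2|3)=-1; sign (−1)^0·+1^2·-1^-2 = +1.
(a,b)_2: α=-7, β=11; u≡5, v≡3 (mod 8); ε(u)ε(v)=0·1, αω(v)=-7·1, βω(u)=11·1; sum ≡ 0  ⇒  +1.
(a,b)_5: α=0, u≡4; β=1, v≡3 (mod 5); (4|5)=+1, (3|5)=-1; sign (−1)^0·+1^1·-1^0 = +1.
(a,b)_53: α=2, u≡50; β=0, v≡10 (mod 53); (50|53)=-1, (10|53)=+1; sign (−1)^0·-1^0·+1^2 = +1.
Ram(154, 1190) = {7, 11}; no ℚ_7-point on the conic.

[7, 11]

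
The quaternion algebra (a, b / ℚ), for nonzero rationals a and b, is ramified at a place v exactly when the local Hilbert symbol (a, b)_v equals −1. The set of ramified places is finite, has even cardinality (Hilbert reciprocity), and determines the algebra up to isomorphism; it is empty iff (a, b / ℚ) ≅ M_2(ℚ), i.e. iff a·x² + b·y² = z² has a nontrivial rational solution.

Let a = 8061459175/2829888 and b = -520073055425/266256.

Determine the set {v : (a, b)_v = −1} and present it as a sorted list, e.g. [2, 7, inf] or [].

[2, 11, 31, 37]

Mod squares: a ≡ 81719, b ≡ -3508673. Check v ∈ {∞, 2, 3, 5, 7, 11, 17, 19, 23, 31, 37, 43}.
v=17: a=17^-3·(≡1), b=17^0·(≡8) mod 17; (1|17)=+1, (8|17)=+1; (−1)^{-3·0·8}·(+1)^0·(+1)^-3 = +1.
v=∞: 81719 > 0 and -3508673 < 0  ⇒  (a,b)_∞ = +1.
v=31: a=31^0·(≡27), b=31^1·(≡30) mod 31; (27|31)=-1, (30|31)=-1; (−1)^{0·1·15}·(-1)^1·(-1)^0 = -1.
v=11: a=11^1·(≡1), b=11^2·(≡10) mod 11; (1|11)=+1, (10|11)=-1; (−1)^{1·2·5}·(+1)^2·(-1)^1 = -1.
v=2: v_2(a)=-6, v_2(b)=-4; units ≡ 7, 7 (mod 8); ε·ε+αω+βω = 1·1+-6·0+-4·0 ≡ 1  ⇒  (a,b)_2 = -1.
v=19: a=19^1·(≡6), b=19^1·(≡15) mod 19; (6|19)=+1, (15|19)=-1; (−1)^{1·1·9}·(+1)^1·(-1)^1 = +1.
v=37: a=37^2·(≡8), b=37^1·(≡20) mod 37; (8|37)=-1, (20|37)=-1; (−1)^{2·1·18}·(-1)^1·(-1)^2 = -1.
v=3: a=3^-2·(≡2), b=3^-2·(≡1) mod 3; (2|3)=-1, (1|3)=+1; (−1)^{-2·-2·1}·(-1)^-2·(+1)^-2 = +1.
v=7: a=7^2·(≡2), b=7^3·(≡6) mod 7; (2|7)=+1, (6|7)=-1; (−1)^{2·3·3}·(+1)^3·(-1)^2 = +1.
v=43: a=43^0·(≡28), b=43^-2·(≡31) mod 43; (28|43)=-1, (31|43)=+1; (−1)^{0·-2·21}·(-1)^-2·(+1)^0 = +1.
v=5: a=5^2·(≡4), b=5^2·(≡3) mod 5; (4|5)=+1, (3|5)=-1; (−1)^{2·2·2}·(+1)^2·(-1)^2 = +1.
v=23: a=23^1·(≡7), b=23^1·(≡13) mod 23; (7|23)=-1, (13|23)=+1; (−1)^{1·1·11}·(-1)^1·(+1)^1 = +1.
|Ram(81719, -3508673)| = 4, even; anisotropic at {2, 11, 31, 37}.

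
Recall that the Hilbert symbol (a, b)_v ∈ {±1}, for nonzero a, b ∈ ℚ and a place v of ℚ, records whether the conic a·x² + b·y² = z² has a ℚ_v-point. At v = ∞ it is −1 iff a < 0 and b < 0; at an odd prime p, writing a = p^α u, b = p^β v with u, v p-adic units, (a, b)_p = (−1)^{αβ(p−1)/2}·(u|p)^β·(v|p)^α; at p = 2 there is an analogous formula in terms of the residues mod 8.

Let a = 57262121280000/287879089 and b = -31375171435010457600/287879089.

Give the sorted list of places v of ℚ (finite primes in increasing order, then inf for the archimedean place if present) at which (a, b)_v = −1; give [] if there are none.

(a, b) ≡ (2, -546) mod (ℚ^×)²; places V = {2, 3, 5, 7, 13, 19, 47, ∞}.
(a,b)_7: α=6, u≡4; β=9, v≡6 (mod 7); (4|7)=+1, (6|7)=-1; sign (−1)^0·+1^9·-1^6 = +1.
(a,b)_3: α=2, u≡2; β=3, v≡1 (mod 3); (2|3)=-1, (1|3)=+1; sign (−1)^0·-1^3·+1^2 = -1.
(a,b)_47: α=-2, u≡12; β=-2, v≡17 (mod 47); (12|47)=+1, (17|47)=+1; sign (−1)^0·+1^-2·+1^-2 = +1.
(a,b)_13: α=2, u≡5; β=3, v≡9 (mod 13); (5|13)=-1, (9|13)=+1; sign (−1)^0·-1^3·+1^2 = -1.
(a,b)_2: α=9, β=19; u≡1, v≡7 (mod 8); ε(u)ε(v)=0·1, αω(v)=9·0, βω(u)=19·0; sum ≡ 0  ⇒  +1.
(a,b)_∞: sgn(2)=+, sgn(-546)=−, so +1.
(a,b)_19: α=-4, u≡8; β=-4, v≡9 (mod 19); (8|19)=-1, (9|19)=+1; sign (−1)^0·-1^-4·+1^-4 = +1.
(a,b)_5: α=4, u≡2; β=2, v≡4 (mod 5); (2|5)=-1, (4|5)=+1; sign (−1)^0·-1^2·+1^4 = +1.
Ram(2, -546) = {3, 13}; no ℚ_3-point on the conic.

[3, 13]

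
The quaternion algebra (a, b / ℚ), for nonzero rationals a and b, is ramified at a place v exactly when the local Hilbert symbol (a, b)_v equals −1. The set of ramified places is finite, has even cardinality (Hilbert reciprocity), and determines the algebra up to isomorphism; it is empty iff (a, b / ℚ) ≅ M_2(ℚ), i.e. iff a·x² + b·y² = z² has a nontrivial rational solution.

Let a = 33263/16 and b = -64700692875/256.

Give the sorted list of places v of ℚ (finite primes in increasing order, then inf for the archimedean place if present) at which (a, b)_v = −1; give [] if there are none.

Mod squares: a ≡ 33263, b ≡ -287558635. Check v ∈ {∞, 2, 3, 5, 7, 13, 19, 29, 31, 37}.
v=3: a=3^0·(≡2), b=3^2·(≡2) mod 3; (2|3)=-1, (2|3)=-1; (−1)^{0·2·1}·(-1)^2·(-1)^0 = +1.
v=29: a=29^1·(≡1), b=29^1·(≡14) mod 29; (1|29)=+1, (14|29)=-1; (−1)^{1·1·14}·(+1)^1·(-1)^1 = -1.
v=7: a=7^0·(≡3), b=7^1·(≡6) mod 7; (3|7)=-1, (6|7)=-1; (−1)^{0·1·3}·(-1)^1·(-1)^0 = -1.
v=∞: 33263 > 0 and -287558635 < 0  ⇒  (a,b)_∞ = +1.
v=13: a=13^0·(≡3), b=13^1·(≡5) mod 13; (3|13)=+1, (5|13)=-1; (−1)^{0·1·6}·(+1)^1·(-1)^0 = +1.
v=2: v_2(a)=-4, v_2(b)=-8; units ≡ 7, 5 (mod 8); ε·ε+αω+βω = 1·0+-4·1+-8·0 ≡ 0  ⇒  (a,b)_2 = +1.
v=19: a=19^0·(≡2), b=19^1·(≡2) mod 19; (2|19)=-1, (2|19)=-1; (−1)^{0·1·9}·(-1)^1·(-1)^0 = -1.
v=5: a=5^0·(≡3), b=5^3·(≡2) mod 5; (3|5)=-1, (2|5)=-1; (−1)^{0·3·2}·(-1)^3·(-1)^0 = -1.
v=37: a=37^1·(≡3), b=37^1·(≡5) mod 37; (3|37)=+1, (5|37)=-1; (−1)^{1·1·18}·(+1)^1·(-1)^1 = -1.
v=31: a=31^1·(≡7), b=31^1·(≡14) mod 31; (7|31)=+1, (14|31)=+1; (−1)^{1·1·15}·(+1)^1·(+1)^1 = -1.
Ram(33263, -287558635) = {5, 7, 19, 29, 31, 37}; no ℚ_5-point on the conic.

[5, 7, 19, 29, 31, 37]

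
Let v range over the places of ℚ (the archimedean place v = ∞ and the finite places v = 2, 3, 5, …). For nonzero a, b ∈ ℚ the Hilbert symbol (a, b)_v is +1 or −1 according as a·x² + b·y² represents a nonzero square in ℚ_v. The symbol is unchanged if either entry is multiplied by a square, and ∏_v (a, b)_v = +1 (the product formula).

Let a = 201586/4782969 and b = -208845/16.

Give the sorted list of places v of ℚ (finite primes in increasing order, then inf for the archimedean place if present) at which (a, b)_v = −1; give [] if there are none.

[2, 7, 13, 17]

Mod squares: a ≡ 34, b ≡ -23205. Check v ∈ {∞, 2, 3, 5, 7, 11, 13, 17}.
v=17: a=17^1·(≡13), b=17^1·(≡11) mod 17; (13|17)=+1, (11|17)=-1; (−1)^{1·1·8}·(+1)^1·(-1)^1 = -1.
v=11: a=11^2·(≡4), b=11^0·(≡9) mod 11; (4|11)=+1, (9|11)=+1; (−1)^{2·0·5}·(+1)^0·(+1)^2 = +1.
v=3: a=3^-14·(≡1), b=3^3·(≡2) mod 3; (1|3)=+1, (2|3)=-1; (−1)^{-14·3·1}·(+1)^3·(-1)^-14 = +1.
v=5: a=5^0·(≡4), b=5^1·(≡1) mod 5; (4|5)=+1, (1|5)=+1; (−1)^{0·1·2}·(+1)^1·(+1)^0 = +1.
v=7: a=7^2·(≡6), b=7^1·(≡3) mod 7; (6|7)=-1, (3|7)=-1; (−1)^{2·1·3}·(-1)^1·(-1)^2 = -1.
v=13: a=13^0·(≡11), b=13^1·(≡1) mod 13; (11|13)=-1, (1|13)=+1; (−1)^{0·1·6}·(-1)^1·(+1)^0 = -1.
v=2: v_2(a)=1, v_2(b)=-4; units ≡ 1, 3 (mod 8); ε·ε+αω+βω = 0·1+1·1+-4·0 ≡ 1  ⇒  (a,b)_2 = -1.
v=∞: 34 > 0 and -23205 < 0  ⇒  (a,b)_∞ = +1.
|Ram(34, -23205)| = 4, even; anisotropic at {2, 7, 13, 17}.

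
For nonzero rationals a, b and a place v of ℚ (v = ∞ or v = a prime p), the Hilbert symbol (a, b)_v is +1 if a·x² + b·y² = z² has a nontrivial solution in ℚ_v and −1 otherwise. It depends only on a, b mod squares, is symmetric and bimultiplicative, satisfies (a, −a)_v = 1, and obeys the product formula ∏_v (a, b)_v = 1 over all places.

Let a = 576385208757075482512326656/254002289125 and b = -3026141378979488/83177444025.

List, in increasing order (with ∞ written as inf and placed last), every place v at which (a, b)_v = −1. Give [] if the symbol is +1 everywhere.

Mod squares: a ≡ 1190, b ≡ -109802. Check v ∈ {∞, 2, 3, 5, 7, 11, 13, 17, 23, 29, 31}.
v=23: a=23^2·(≡10), b=23^1·(≡15) mod 23; (10|23)=-1, (15|23)=-1; (−1)^{2·1·11}·(-1)^1·(-1)^2 = -1.
v=11: a=11^8·(≡2), b=11^5·(≡2) mod 11; (2|11)=-1, (2|11)=-1; (−1)^{8·5·5}·(-1)^5·(-1)^8 = -1.
v=3: a=3^0·(≡2), b=3^-4·(≡1) mod 3; (2|3)=-1, (1|3)=+1; (−1)^{0·-4·1}·(-1)^-4·(+1)^0 = +1.
v=13: a=13^-2·(≡5), b=13^-2·(≡1) mod 13; (5|13)=-1, (1|13)=+1; (−1)^{-2·-2·6}·(-1)^-2·(+1)^-2 = +1.
v=2: v_2(a)=17, v_2(b)=5; units ≡ 3, 3 (mod 8); ε·ε+αω+βω = 1·1+17·1+5·1 ≡ 1  ⇒  (a,b)_2 = -1.
v=29: a=29^-4·(≡23), b=29^-2·(≡10) mod 29; (23|29)=+1, (10|29)=-1; (−1)^{-4·-2·14}·(+1)^-2·(-1)^-4 = +1.
v=∞: 1190 > 0 and -109802 < 0  ⇒  (a,b)_∞ = +1.
v=17: a=17^-1·(≡2), b=17^-2·(≡15) mod 17; (2|17)=+1, (15|17)=+1; (−1)^{-1·-2·8}·(+1)^-2·(+1)^-1 = +1.
v=7: a=7^9·(≡2), b=7^7·(≡2) mod 7; (2|7)=+1, (2|7)=+1; (−1)^{9·7·3}·(+1)^7·(+1)^9 = -1.
v=5: a=5^-3·(≡2), b=5^-2·(≡2) mod 5; (2|5)=-1, (2|5)=-1; (−1)^{-3·-2·2}·(-1)^-2·(-1)^-3 = -1.
v=31: a=31^2·(≡11), b=31^1·(≡30) mod 31; (11|31)=-1, (30|31)=-1; (−1)^{2·1·15}·(-1)^1·(-1)^2 = -1.
|Ram(1190, -109802)| = 6, even; anisotropic at {2, 5, 7, 11, 23, 31}.

[2, 5, 7, 11, 23, 31]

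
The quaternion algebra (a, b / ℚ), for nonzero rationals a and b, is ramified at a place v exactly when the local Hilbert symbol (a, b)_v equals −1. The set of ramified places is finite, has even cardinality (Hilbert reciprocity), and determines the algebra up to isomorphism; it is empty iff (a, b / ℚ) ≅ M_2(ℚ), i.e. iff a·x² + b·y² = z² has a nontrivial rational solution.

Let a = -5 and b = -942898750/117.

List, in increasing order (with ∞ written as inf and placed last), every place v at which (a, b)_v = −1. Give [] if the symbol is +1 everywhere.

[2, 13, 19, inf]

Mod squares: a ≡ -5, b ≡ -14326. Check v ∈ {∞, 2, 3, 5, 13, 19, 29, 37}.
v=13: a=13^0·(≡8), b=13^-1·(≡10) mod 13; (8|13)=-1, (10|13)=+1; (−1)^{0·-1·6}·(-1)^-1·(+1)^0 = -1.
v=5: a=5^1·(≡4), b=5^4·(≡1) mod 5; (4|5)=+1, (1|5)=+1; (−1)^{1·4·2}·(+1)^4·(+1)^1 = +1.
v=2: v_2(a)=0, v_2(b)=1; units ≡ 3, 5 (mod 8); ε·ε+αω+βω = 1·0+0·1+1·1 ≡ 1  ⇒  (a,b)_2 = -1.
v=3: a=3^0·(≡1), b=3^-2·(≡2) mod 3; (1|3)=+1, (2|3)=-1; (−1)^{0·-2·1}·(+1)^-2·(-1)^0 = +1.
v=29: a=29^0·(≡24), b=29^1·(≡6) mod 29; (24|29)=+1, (6|29)=+1; (−1)^{0·1·14}·(+1)^1·(+1)^0 = +1.
v=∞: -5 < 0 and -14326 < 0  ⇒  (a,b)_∞ = -1.
v=37: a=37^0·(≡32), b=37^2·(≡7) mod 37; (32|37)=-1, (7|37)=+1; (−1)^{0·2·18}·(-1)^2·(+1)^0 = +1.
v=19: a=19^0·(≡14), b=19^1·(≡7) mod 19; (14|19)=-1, (7|19)=+1; (−1)^{0·1·9}·(-1)^1·(+1)^0 = -1.
|Ram(-5, -14326)| = 4, even; anisotropic at {2, 13, 19, ∞}.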